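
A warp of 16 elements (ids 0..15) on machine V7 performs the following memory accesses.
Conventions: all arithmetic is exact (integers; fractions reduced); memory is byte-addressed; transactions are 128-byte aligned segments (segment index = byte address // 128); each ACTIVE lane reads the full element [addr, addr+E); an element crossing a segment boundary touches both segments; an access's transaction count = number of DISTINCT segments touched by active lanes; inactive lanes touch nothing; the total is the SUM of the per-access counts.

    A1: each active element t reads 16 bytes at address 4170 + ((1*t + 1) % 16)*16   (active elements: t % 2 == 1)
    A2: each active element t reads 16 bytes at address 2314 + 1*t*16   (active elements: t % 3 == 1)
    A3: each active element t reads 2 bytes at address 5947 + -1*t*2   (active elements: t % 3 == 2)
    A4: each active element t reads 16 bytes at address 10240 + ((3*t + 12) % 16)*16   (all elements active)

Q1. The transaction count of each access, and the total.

A1: 3 transactions
A2: 2 transactions
A3: 1 transaction
A4: 2 transactions

Answer: 3,2,1,2; total 8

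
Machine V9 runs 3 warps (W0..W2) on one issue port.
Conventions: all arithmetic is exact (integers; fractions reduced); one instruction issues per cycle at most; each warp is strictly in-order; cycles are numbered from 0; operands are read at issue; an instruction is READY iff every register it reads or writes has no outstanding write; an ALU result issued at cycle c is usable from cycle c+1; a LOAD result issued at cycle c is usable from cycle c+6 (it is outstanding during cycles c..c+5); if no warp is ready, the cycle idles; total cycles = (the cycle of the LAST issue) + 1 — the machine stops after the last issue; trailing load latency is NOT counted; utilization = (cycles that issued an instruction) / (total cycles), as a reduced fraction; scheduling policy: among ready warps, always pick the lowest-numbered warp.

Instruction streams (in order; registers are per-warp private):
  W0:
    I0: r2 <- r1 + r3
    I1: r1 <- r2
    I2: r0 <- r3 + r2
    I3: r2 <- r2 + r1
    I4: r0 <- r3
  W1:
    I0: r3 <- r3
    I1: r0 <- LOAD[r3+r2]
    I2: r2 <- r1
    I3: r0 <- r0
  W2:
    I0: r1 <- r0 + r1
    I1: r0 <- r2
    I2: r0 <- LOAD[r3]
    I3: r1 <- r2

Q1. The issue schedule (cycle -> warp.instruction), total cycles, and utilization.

cycle 0: W0.I0
cycle 1: W0.I1
cycle 2: W0.I2
cycle 3: W0.I3
cycle 4: W0.I4
cycle 5: W1.I0
cycle 6: W1.I1
cycle 7: W1.I2
cycle 8: W2.I0
cycle 9: W2.I1
cycle 10: W2.I2
cycle 11: W2.I3
cycle 12: W1.I3

Answer: 13 cycles, utilization 1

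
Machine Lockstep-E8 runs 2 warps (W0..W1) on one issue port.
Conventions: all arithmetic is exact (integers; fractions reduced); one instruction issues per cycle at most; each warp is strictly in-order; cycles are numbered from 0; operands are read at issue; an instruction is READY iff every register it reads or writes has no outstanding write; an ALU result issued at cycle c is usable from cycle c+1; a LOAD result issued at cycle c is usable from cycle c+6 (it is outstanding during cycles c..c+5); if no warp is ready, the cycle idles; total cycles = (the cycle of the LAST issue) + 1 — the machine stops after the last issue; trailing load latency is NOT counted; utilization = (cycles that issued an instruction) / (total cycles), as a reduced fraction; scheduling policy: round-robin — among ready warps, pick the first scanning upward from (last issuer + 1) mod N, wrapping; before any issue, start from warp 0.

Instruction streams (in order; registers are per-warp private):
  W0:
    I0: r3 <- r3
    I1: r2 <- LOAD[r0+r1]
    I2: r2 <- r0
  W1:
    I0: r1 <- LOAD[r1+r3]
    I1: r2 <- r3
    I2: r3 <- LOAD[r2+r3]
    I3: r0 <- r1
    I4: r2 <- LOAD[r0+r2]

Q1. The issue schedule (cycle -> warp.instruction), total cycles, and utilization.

cycle 0: W0.I0
cycle 1: W1.I0
cycle 2: W0.I1
cycle 3: W1.I1
cycle 4: W1.I2
cycle 5: idle
cycle 6: idle
cycle 7: W1.I3
cycle 8: W0.I2
cycle 9: W1.I4

Answer: 10 cycles, utilization 4/5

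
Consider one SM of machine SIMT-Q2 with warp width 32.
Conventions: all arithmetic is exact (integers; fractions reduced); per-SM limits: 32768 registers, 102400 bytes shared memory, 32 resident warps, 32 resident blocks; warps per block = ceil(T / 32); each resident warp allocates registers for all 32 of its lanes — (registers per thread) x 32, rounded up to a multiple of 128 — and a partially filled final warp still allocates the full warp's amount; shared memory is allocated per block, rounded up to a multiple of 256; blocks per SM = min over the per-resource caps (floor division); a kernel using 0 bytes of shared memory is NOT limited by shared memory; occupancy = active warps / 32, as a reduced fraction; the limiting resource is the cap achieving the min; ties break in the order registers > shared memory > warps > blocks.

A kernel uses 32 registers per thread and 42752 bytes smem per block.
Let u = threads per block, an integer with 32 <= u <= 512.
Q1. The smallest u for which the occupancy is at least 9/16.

Answer: u = 257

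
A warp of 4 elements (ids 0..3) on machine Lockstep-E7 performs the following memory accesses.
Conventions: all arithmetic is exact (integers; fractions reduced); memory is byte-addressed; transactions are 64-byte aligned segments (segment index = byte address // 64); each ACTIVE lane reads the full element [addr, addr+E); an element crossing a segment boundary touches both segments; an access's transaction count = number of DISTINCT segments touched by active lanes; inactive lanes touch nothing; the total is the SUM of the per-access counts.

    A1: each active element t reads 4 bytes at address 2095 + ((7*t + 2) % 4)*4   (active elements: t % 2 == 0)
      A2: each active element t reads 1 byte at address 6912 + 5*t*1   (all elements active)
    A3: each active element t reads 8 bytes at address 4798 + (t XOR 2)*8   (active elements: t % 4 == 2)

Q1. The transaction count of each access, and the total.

A1: 1 transaction
A2: 1 transaction
A3: 2 transactions

Answer: 1,1,2; total 4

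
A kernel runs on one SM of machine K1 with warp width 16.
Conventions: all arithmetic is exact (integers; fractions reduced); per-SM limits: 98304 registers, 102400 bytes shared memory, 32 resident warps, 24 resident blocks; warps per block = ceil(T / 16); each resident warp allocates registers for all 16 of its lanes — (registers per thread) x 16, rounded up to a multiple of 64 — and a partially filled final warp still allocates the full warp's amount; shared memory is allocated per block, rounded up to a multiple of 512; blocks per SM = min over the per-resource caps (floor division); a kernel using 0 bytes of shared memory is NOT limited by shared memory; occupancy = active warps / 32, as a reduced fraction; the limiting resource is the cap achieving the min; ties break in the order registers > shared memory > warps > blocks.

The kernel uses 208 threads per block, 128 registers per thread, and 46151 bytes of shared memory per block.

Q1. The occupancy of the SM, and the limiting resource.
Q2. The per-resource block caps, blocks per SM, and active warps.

Answer: occupancy 13/16, limited by shared memory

registers: 3 blocks
shared memory: 2 blocks
warps: 2 blocks
blocks: 24 blocks

Answer: 2 blocks, 26 active warps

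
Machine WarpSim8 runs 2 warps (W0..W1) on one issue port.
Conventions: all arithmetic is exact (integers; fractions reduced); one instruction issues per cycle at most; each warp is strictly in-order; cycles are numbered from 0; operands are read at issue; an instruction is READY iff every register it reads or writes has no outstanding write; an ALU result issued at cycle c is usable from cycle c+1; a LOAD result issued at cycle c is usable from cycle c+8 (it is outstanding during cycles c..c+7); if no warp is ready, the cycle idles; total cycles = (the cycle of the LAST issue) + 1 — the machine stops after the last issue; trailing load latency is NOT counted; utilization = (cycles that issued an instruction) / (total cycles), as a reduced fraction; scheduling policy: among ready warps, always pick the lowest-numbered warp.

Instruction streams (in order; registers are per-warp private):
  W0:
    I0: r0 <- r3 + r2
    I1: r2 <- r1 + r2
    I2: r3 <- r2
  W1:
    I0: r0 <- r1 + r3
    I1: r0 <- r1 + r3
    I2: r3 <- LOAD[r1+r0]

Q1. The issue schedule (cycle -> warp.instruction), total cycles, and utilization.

cycle 0: W0.I0
cycle 1: W0.I1
cycle 2: W0.I2
cycle 3: W1.I0
cycle 4: W1.I1
cycle 5: W1.I2

Answer: 6 cycles, utilization 1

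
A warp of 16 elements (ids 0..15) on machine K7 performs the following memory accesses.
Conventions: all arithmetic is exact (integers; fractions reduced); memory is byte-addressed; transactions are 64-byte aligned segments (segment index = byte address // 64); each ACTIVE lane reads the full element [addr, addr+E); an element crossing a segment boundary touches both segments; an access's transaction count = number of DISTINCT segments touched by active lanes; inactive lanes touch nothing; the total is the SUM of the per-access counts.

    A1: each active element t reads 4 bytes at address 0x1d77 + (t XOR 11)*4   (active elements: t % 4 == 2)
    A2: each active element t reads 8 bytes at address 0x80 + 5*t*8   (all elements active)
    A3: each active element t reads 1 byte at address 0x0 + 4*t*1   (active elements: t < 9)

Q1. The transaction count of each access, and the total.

A1: 2 transactions
A2: 10 transactions
A3: 1 transaction

Answer: 2,10,1; total 13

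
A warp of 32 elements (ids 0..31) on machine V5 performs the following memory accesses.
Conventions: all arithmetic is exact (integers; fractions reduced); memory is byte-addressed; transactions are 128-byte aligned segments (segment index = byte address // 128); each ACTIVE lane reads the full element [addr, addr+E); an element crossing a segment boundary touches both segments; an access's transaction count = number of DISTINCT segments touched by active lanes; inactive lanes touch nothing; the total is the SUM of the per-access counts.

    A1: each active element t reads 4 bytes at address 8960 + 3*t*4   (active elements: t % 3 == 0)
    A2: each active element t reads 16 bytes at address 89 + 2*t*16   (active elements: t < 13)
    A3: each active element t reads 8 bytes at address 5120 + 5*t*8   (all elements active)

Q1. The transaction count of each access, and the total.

A1: 3 transactions
A2: 4 transactions
A3: 10 transactions

Answer: 3,4,10; total 17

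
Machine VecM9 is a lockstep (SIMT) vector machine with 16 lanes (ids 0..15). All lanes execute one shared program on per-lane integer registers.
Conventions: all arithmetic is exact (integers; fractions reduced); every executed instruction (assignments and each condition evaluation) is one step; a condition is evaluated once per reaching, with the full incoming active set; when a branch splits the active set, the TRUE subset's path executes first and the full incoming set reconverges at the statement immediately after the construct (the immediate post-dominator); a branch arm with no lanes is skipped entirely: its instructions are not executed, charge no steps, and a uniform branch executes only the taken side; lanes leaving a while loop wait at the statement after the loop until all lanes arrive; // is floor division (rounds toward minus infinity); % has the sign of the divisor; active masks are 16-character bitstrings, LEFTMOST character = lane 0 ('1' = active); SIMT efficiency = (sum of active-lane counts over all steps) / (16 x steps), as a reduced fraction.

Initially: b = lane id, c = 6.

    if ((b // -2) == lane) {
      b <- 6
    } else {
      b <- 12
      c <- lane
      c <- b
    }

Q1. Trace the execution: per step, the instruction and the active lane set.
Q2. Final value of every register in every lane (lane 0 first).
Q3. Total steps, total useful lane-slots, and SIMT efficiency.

step 0: eval ((b // -2) == lane)     1111111111111111
step 1: b <- 6                       1000000000000000
step 2: b <- 12                      0111111111111111
step 3: c <- lane                    0111111111111111
step 4: c <- b                       0111111111111111

Answer: 5 steps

b: 6,12,12,12,12,12,12,12,12,12,12,12,12,12,12,12
c: 6,12,12,12,12,12,12,12,12,12,12,12,12,12,12,12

steps = 5; useful = 62; efficiency = 62/80 = 31/40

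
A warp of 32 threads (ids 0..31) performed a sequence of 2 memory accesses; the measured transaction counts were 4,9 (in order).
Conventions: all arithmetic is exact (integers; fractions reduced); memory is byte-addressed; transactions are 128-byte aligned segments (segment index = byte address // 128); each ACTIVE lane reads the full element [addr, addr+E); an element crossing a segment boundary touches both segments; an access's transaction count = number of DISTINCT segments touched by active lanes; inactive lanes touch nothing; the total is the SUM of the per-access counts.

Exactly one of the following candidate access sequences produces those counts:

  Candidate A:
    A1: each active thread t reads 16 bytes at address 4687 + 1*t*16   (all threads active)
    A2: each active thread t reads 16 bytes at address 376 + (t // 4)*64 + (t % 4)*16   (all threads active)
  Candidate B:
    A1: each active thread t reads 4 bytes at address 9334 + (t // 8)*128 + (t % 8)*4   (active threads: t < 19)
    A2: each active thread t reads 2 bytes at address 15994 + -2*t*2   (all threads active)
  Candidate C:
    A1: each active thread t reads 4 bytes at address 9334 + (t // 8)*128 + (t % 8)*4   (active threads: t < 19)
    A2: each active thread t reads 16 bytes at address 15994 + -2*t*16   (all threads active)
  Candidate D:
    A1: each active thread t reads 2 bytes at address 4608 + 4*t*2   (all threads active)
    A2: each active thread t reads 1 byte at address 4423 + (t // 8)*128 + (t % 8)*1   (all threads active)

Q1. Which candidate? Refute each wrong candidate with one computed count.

A: A1 gives 5 transactions, not 4
B: A2 gives 2 transactions, not 9
D: A1 gives 2 transactions, not 4
C: all counts match (4,9)

Answer: C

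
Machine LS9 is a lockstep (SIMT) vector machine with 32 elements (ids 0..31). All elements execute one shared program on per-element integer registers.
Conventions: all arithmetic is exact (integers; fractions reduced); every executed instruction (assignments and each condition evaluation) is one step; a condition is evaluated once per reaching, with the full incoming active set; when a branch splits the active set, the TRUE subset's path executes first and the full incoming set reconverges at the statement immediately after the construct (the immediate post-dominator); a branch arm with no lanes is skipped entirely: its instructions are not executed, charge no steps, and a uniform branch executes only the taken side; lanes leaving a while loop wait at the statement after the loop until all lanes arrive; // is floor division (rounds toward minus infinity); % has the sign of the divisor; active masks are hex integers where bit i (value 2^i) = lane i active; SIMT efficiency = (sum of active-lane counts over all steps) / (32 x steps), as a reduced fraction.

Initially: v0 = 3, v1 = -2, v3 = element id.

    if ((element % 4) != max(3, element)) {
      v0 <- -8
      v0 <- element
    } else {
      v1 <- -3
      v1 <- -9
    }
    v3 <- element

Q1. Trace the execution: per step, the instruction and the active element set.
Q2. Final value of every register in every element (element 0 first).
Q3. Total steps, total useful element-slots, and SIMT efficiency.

step 0: eval ((element % 4) != max(3, element)) 0xffffffff
step 1: v0 <- -8                     0xfffffff7
step 2: v0 <- element                0xfffffff7
step 3: v1 <- -3                     0x00000008
step 4: v1 <- -9                     0x00000008
step 5: v3 <- element                0xffffffff

Answer: 6 steps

v0: 0,1,2,3,4,5,6,7,8,9,10,11,12,13,14,15,16,17,18,19,20,21,22,23,24,25,26,27,28,29,30,31
v1: -2,-2,-2,-9,-2,-2,-2,-2,-2,-2,-2,-2,-2,-2,-2,-2,-2,-2,-2,-2,-2,-2,-2,-2,-2,-2,-2,-2,-2,-2,-2,-2
v3: 0,1,2,3,4,5,6,7,8,9,10,11,12,13,14,15,16,17,18,19,20,21,22,23,24,25,26,27,28,29,30,31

steps = 6; useful = 128; efficiency = 128/192 = 2/3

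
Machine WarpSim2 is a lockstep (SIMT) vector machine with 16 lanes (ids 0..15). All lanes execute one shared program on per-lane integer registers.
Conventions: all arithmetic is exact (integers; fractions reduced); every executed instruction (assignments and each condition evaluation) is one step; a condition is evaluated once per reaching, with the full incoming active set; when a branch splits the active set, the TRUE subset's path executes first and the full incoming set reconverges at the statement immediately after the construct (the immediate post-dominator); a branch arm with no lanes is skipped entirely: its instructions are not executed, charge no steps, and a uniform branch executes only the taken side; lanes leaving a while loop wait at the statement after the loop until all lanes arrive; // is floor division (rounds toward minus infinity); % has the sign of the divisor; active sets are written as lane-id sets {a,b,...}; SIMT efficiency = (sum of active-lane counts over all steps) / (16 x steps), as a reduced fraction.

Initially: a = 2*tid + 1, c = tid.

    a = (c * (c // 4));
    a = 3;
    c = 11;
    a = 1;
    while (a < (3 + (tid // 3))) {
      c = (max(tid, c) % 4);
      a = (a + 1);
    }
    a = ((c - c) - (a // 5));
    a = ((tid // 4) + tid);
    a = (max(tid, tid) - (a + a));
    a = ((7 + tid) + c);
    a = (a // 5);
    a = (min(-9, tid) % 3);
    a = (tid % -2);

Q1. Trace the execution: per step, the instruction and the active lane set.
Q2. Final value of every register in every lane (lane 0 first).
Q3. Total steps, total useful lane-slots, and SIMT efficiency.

step 0: a <- (c * (c // 4))          {0,1,2,3,4,5,6,7,8,9,10,11,12,13,14,15}
step 1: a <- 3                       {0,1,2,3,4,5,6,7,8,9,10,11,12,13,14,15}
step 2: c <- 11                      {0,1,2,3,4,5,6,7,8,9,10,11,12,13,14,15}
step 3: a <- 1                       {0,1,2,3,4,5,6,7,8,9,10,11,12,13,14,15}
step 4: eval (a < (3 + (tid // 3)))  {0,1,2,3,4,5,6,7,8,9,10,11,12,13,14,15}
step 5: c <- (max(tid, c) % 4)       {0,1,2,3,4,5,6,7,8,9,10,11,12,13,14,15}
step 6: a <- (a + 1)                 {0,1,2,3,4,5,6,7,8,9,10,11,12,13,14,15}
step 7: eval (a < (3 + (tid // 3)))  {0,1,2,3,4,5,6,7,8,9,10,11,12,13,14,15}
step 8: c <- (max(tid, c) % 4)       {0,1,2,3,4,5,6,7,8,9,10,11,12,13,14,15}
step 9: a <- (a + 1)                 {0,1,2,3,4,5,6,7,8,9,10,11,12,13,14,15}
step 10: eval (a < (3 + (tid // 3)))  {0,1,2,3,4,5,6,7,8,9,10,11,12,13,14,15}
step 11: c <- (max(tid, c) % 4)       {3,4,5,6,7,8,9,10,11,12,13,14,15}
step 12: a <- (a + 1)                 {3,4,5,6,7,8,9,10,11,12,13,14,15}
step 13: eval (a < (3 + (tid // 3)))  {3,4,5,6,7,8,9,10,11,12,13,14,15}
step 14: c <- (max(tid, c) % 4)       {6,7,8,9,10,11,12,13,14,15}
step 15: a <- (a + 1)                 {6,7,8,9,10,11,12,13,14,15}
step 16: eval (a < (3 + (tid // 3)))  {6,7,8,9,10,11,12,13,14,15}
step 17: c <- (max(tid, c) % 4)       {9,10,11,12,13,14,15}
step 18: a <- (a + 1)                 {9,10,11,12,13,14,15}
step 19: eval (a < (3 + (tid // 3)))  {9,10,11,12,13,14,15}
step 20: c <- (max(tid, c) % 4)       {12,13,14,15}
step 21: a <- (a + 1)                 {12,13,14,15}
step 22: eval (a < (3 + (tid // 3)))  {12,13,14,15}
step 23: c <- (max(tid, c) % 4)       {15}
step 24: a <- (a + 1)                 {15}
step 25: eval (a < (3 + (tid // 3)))  {15}
step 26: a <- ((c - c) - (a // 5))    {0,1,2,3,4,5,6,7,8,9,10,11,12,13,14,15}
step 27: a <- ((tid // 4) + tid)      {0,1,2,3,4,5,6,7,8,9,10,11,12,13,14,15}
step 28: a <- (max(tid, tid) - (a + a)) {0,1,2,3,4,5,6,7,8,9,10,11,12,13,14,15}
step 29: a <- ((7 + tid) + c)         {0,1,2,3,4,5,6,7,8,9,10,11,12,13,14,15}
step 30: a <- (a // 5)                {0,1,2,3,4,5,6,7,8,9,10,11,12,13,14,15}
step 31: a <- (min(-9, tid) % 3)      {0,1,2,3,4,5,6,7,8,9,10,11,12,13,14,15}
step 32: a <- (tid % -2)              {0,1,2,3,4,5,6,7,8,9,10,11,12,13,14,15}

Answer: 33 steps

a: 0,-1,0,-1,0,-1,0,-1,0,-1,0,-1,0,-1,0,-1
c: 3,3,3,3,0,1,2,3,0,1,2,3,0,1,2,3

steps = 33; useful = 393; efficiency = 393/528 = 131/176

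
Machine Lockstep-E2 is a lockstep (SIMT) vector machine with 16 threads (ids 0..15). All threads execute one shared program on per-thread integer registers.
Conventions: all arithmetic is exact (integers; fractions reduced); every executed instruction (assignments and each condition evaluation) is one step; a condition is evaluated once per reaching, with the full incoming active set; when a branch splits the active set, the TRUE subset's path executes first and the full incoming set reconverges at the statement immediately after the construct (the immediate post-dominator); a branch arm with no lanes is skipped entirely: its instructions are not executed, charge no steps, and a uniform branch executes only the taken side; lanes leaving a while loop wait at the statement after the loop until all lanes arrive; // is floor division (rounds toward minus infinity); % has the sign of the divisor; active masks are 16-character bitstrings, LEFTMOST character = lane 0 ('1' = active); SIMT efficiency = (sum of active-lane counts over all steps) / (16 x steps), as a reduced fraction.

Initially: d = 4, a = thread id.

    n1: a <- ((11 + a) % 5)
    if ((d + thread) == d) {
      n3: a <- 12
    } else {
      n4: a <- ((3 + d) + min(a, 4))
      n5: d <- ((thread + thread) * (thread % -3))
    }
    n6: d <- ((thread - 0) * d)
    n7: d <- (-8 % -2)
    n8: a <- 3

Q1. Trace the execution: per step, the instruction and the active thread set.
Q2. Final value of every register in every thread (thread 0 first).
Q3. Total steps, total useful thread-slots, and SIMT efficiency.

step 0: a <- ((11 + a) % 5)          1111111111111111
step 1: eval ((d + thread) == d)     1111111111111111
step 2: a <- 12                      1000000000000000
step 3: a <- ((3 + d) + min(a, 4))   0111111111111111
step 4: d <- ((thread + thread) * (thread % -3)) 0111111111111111
step 5: d <- ((thread - 0) * d)      1111111111111111
step 6: d <- (-8 % -2)               1111111111111111
step 7: a <- 3                       1111111111111111

Answer: 8 steps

d: 0,0,0,0,0,0,0,0,0,0,0,0,0,0,0,0
a: 3,3,3,3,3,3,3,3,3,3,3,3,3,3,3,3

steps = 8; useful = 111; efficiency = 111/128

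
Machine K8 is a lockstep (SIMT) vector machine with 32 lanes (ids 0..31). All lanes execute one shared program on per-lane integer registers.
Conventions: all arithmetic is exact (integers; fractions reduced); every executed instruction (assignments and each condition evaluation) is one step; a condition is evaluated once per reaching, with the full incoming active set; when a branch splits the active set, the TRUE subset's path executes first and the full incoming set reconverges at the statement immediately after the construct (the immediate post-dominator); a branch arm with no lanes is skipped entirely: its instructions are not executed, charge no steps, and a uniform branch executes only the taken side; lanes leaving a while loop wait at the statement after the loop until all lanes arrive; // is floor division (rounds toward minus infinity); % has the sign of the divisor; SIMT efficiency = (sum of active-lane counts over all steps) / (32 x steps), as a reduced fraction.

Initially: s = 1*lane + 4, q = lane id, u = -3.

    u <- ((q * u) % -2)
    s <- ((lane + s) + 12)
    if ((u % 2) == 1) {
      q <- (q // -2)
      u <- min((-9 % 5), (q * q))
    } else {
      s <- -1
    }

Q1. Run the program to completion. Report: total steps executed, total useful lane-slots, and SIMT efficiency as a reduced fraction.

Answer: 6 steps, 144 useful, 3/4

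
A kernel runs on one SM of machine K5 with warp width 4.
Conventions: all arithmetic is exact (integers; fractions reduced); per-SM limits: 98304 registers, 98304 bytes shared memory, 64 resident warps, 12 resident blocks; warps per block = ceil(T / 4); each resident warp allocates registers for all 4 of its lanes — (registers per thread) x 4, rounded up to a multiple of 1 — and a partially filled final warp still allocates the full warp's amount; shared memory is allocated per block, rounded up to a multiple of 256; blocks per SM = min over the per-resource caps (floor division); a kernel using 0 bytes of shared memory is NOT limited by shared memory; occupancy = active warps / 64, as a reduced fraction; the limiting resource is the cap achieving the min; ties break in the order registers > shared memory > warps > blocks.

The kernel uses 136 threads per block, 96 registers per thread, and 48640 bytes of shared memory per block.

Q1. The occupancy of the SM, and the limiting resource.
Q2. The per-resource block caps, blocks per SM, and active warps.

Answer: occupancy 17/32, limited by warps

registers: 7 blocks
shared memory: 2 blocks
warps: 1 block
blocks: 12 blocks

Answer: 1 block, 34 active warps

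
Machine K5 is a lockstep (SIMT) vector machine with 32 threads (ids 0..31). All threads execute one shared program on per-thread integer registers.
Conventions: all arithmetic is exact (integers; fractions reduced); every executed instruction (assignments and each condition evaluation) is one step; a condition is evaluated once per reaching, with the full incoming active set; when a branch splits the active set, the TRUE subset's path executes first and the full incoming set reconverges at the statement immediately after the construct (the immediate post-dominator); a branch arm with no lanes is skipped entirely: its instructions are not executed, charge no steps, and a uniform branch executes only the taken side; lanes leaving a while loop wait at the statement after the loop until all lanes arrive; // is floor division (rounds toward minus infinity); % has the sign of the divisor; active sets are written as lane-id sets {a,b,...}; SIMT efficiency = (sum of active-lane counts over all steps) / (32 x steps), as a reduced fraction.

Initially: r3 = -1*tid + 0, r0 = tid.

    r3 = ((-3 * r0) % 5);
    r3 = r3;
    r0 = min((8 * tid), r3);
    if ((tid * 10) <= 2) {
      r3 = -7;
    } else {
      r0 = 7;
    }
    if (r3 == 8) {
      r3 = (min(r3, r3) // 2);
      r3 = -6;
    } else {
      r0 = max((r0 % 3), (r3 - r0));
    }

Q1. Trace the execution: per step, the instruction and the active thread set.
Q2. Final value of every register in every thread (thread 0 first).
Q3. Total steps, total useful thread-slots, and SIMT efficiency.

step 0: r3 <- ((-3 * r0) % 5)        {0,1,2,3,4,5,6,7,8,9,10,11,12,13,14,15,16,17,18,19,20,21,22,23,24,25,26,27,28,29,30,31}
step 1: r3 <- r3                     {0,1,2,3,4,5,6,7,8,9,10,11,12,13,14,15,16,17,18,19,20,21,22,23,24,25,26,27,28,29,30,31}
step 2: r0 <- min((8 * tid), r3)     {0,1,2,3,4,5,6,7,8,9,10,11,12,13,14,15,16,17,18,19,20,21,22,23,24,25,26,27,28,29,30,31}
step 3: eval ((tid * 10) <= 2)       {0,1,2,3,4,5,6,7,8,9,10,11,12,13,14,15,16,17,18,19,20,21,22,23,24,25,26,27,28,29,30,31}
step 4: r3 <- -7                     {0}
step 5: r0 <- 7                      {1,2,3,4,5,6,7,8,9,10,11,12,13,14,15,16,17,18,19,20,21,22,23,24,25,26,27,28,29,30,31}
step 6: eval (r3 == 8)               {0,1,2,3,4,5,6,7,8,9,10,11,12,13,14,15,16,17,18,19,20,21,22,23,24,25,26,27,28,29,30,31}
step 7: r0 <- max((r0 % 3), (r3 - r0)) {0,1,2,3,4,5,6,7,8,9,10,11,12,13,14,15,16,17,18,19,20,21,22,23,24,25,26,27,28,29,30,31}

Answer: 8 steps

r3: -7,2,4,1,3,0,2,4,1,3,0,2,4,1,3,0,2,4,1,3,0,2,4,1,3,0,2,4,1,3,0,2
r0: 0,1,1,1,1,1,1,1,1,1,1,1,1,1,1,1,1,1,1,1,1,1,1,1,1,1,1,1,1,1,1,1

steps = 8; useful = 224; efficiency = 224/256 = 7/8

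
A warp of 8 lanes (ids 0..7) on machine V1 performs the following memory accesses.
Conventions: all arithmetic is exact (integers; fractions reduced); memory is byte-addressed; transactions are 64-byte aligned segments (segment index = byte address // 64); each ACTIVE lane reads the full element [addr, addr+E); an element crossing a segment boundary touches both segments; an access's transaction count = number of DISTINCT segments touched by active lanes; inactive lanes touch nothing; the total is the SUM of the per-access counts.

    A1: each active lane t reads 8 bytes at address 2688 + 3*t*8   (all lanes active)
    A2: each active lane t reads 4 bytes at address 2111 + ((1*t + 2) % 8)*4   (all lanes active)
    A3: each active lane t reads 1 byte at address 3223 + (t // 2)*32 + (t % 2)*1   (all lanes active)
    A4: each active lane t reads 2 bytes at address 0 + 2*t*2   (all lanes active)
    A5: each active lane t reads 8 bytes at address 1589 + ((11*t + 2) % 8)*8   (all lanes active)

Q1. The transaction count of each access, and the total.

A1: 3 transactions
A2: 2 transactions
A3: 2 transactions
A4: 1 transaction
A5: 2 transactions

Answer: 3,2,2,1,2; total 10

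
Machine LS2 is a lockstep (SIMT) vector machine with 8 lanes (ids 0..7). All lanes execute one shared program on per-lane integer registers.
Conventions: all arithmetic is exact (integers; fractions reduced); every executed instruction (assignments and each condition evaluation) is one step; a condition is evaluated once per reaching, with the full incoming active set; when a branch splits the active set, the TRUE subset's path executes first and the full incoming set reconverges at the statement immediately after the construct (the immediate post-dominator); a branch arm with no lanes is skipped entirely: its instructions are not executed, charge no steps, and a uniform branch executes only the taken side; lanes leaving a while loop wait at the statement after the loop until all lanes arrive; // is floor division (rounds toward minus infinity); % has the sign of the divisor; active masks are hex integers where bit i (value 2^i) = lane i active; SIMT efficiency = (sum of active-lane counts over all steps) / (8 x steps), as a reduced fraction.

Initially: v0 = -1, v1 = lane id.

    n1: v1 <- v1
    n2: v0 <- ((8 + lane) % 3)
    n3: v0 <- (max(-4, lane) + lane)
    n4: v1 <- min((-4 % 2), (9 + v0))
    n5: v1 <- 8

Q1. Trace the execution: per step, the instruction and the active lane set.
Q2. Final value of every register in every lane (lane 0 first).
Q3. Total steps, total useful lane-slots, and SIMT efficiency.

step 0: v1 <- v1                     0xff
step 1: v0 <- ((8 + lane) % 3)       0xff
step 2: v0 <- (max(-4, lane) + lane) 0xff
step 3: v1 <- min((-4 % 2), (9 + v0)) 0xff
step 4: v1 <- 8                      0xff

Answer: 5 steps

v0: 0,2,4,6,8,10,12,14
v1: 8,8,8,8,8,8,8,8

steps = 5; useful = 40; efficiency = 40/40 = 1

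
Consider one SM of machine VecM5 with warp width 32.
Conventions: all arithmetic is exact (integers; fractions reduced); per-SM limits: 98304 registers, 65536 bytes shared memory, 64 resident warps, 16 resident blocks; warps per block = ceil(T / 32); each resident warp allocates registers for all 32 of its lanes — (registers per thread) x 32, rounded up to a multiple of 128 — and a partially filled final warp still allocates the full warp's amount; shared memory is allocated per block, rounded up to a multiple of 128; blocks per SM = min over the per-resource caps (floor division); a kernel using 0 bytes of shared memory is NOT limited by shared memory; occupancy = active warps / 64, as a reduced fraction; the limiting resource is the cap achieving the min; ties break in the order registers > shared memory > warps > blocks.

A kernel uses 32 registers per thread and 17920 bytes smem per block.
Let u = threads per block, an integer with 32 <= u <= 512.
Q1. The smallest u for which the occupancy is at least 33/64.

Answer: u = 321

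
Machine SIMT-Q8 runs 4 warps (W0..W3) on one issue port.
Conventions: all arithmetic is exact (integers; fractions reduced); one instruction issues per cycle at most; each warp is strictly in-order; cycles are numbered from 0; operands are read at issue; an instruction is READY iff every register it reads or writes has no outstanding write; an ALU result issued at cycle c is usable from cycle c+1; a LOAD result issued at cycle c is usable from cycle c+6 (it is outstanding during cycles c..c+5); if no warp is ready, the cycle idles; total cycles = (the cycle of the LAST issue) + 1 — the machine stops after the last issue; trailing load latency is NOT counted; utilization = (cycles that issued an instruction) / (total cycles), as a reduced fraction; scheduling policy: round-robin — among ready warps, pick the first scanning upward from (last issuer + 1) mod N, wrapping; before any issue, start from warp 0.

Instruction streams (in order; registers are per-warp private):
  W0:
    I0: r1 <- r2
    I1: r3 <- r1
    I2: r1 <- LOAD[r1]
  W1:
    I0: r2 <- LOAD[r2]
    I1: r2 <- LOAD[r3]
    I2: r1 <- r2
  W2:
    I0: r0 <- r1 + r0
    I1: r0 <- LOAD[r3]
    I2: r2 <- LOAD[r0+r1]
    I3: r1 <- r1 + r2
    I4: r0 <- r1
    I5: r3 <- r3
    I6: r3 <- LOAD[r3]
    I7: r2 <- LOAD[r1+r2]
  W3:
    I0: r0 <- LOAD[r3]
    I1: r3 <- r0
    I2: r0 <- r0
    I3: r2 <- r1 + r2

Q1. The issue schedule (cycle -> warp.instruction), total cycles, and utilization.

cycle 0: W0.I0
cycle 1: W1.I0
cycle 2: W2.I0
cycle 3: W3.I0
cycle 4: W0.I1
cycle 5: W2.I1
cycle 6: W0.I2
cycle 7: W1.I1
cycle 8: idle
cycle 9: W3.I1
cycle 10: W3.I2
cycle 11: W2.I2
cycle 12: W3.I3
cycle 13: W1.I2
cycle 14: idle
cycle 15: idle
cycle 16: idle
cycle 17: W2.I3
cycle 18: W2.I4
cycle 19: W2.I5
cycle 20: W2.I6
cycle 21: W2.I7

Answer: 22 cycles, utilization 9/11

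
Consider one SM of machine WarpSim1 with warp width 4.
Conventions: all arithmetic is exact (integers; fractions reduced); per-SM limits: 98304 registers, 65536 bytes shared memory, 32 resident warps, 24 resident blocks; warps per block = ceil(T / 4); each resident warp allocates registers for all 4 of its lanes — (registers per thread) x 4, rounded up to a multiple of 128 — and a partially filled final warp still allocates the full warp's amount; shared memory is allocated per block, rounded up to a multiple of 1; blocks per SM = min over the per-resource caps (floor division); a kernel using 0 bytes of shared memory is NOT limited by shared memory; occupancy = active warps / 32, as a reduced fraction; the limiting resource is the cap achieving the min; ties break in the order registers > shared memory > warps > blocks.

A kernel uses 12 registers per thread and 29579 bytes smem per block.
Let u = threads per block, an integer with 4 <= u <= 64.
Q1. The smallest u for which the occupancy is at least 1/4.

Answer: u = 13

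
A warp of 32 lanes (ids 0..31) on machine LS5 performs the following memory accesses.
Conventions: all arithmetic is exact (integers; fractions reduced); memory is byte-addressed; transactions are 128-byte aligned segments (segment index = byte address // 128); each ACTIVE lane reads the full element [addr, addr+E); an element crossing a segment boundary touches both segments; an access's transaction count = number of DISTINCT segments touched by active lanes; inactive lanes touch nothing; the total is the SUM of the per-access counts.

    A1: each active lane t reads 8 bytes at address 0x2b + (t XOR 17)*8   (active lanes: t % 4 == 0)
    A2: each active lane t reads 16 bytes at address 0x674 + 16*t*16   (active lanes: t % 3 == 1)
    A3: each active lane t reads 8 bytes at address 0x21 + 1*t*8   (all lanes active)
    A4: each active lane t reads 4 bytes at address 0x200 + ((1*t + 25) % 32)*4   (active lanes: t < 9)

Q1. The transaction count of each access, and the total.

A1: 3 transactions
A2: 22 transactions
A3: 3 transactions
A4: 1 transaction

Answer: 3,22,3,1; total 29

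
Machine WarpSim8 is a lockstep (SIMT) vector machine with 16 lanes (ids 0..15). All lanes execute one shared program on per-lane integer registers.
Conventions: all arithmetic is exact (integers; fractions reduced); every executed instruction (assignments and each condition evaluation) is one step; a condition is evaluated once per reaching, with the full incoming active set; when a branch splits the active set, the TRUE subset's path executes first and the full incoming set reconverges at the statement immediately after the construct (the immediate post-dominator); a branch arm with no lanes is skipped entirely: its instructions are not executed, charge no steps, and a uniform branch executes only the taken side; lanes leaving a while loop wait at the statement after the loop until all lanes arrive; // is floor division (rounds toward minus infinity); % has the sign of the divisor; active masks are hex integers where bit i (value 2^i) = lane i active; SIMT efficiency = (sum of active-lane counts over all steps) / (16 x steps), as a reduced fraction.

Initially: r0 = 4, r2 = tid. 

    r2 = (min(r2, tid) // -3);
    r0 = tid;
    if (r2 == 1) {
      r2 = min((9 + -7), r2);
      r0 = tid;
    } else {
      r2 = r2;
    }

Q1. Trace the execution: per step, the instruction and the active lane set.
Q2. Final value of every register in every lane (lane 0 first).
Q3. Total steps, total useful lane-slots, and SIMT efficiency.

step 0: r2 <- (min(r2, tid) // -3)   0xffff
step 1: r0 <- tid                    0xffff
step 2: eval (r2 == 1)               0xffff
step 3: r2 <- r2                     0xffff

Answer: 4 steps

r0: 0,1,2,3,4,5,6,7,8,9,10,11,12,13,14,15
r2: 0,-1,-1,-1,-2,-2,-2,-3,-3,-3,-4,-4,-4,-5,-5,-5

steps = 4; useful = 64; efficiency = 64/64 = 1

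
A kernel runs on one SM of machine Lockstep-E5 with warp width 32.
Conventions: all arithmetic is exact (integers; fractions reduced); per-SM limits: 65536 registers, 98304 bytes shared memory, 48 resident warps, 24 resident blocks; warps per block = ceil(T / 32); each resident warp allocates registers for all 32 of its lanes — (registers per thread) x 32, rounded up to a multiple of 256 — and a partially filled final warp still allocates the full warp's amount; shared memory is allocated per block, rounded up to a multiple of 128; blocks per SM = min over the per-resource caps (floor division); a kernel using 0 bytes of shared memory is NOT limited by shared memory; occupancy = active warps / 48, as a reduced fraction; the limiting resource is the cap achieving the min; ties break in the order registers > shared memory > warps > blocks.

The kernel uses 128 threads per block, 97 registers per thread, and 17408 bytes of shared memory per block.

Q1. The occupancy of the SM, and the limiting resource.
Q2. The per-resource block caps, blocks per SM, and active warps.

Answer: occupancy 1/3, limited by registers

registers: 4 blocks
shared memory: 5 blocks
warps: 12 blocks
blocks: 24 blocks

Answer: 4 blocks, 16 active warps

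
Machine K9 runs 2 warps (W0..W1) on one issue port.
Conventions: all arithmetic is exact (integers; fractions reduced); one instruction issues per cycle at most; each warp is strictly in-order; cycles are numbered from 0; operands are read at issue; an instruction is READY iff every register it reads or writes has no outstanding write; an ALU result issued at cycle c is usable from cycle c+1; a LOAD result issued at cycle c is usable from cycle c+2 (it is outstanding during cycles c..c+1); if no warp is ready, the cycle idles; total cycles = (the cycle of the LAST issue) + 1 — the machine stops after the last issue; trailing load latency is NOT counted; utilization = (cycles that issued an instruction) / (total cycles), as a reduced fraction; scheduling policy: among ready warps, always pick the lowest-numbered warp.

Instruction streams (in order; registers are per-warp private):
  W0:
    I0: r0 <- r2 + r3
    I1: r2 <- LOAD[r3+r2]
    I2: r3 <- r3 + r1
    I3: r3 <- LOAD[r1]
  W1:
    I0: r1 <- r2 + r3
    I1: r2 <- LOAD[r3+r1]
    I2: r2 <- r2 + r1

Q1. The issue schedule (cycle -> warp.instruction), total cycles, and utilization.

cycle 0: W0.I0
cycle 1: W0.I1
cycle 2: W0.I2
cycle 3: W0.I3
cycle 4: W1.I0
cycle 5: W1.I1
cycle 6: idle
cycle 7: W1.I2

Answer: 8 cycles, utilization 7/8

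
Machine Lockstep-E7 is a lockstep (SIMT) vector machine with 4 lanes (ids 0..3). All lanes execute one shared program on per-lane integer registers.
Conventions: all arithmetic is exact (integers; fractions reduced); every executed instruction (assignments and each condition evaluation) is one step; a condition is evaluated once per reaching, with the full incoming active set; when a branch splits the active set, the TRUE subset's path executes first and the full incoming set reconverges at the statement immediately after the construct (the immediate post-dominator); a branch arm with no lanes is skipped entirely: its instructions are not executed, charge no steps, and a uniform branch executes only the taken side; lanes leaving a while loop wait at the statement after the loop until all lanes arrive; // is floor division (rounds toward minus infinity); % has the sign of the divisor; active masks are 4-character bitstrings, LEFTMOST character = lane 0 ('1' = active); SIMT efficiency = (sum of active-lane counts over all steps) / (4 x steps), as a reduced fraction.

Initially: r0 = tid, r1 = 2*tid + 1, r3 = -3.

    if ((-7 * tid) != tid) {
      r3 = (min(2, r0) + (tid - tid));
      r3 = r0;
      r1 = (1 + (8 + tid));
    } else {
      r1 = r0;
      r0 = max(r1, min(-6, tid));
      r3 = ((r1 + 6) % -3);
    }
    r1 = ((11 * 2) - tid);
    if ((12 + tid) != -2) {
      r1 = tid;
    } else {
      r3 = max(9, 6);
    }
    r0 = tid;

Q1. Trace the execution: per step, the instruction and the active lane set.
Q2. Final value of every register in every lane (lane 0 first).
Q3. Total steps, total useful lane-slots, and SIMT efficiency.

step 0: eval ((-7 * tid) != tid)     1111
step 1: r3 <- (min(2, r0) + (tid - tid)) 0111
step 2: r3 <- r0                     0111
step 3: r1 <- (1 + (8 + tid))        0111
step 4: r1 <- r0                     1000
step 5: r0 <- max(r1, min(-6, tid))  1000
step 6: r3 <- ((r1 + 6) % -3)        1000
step 7: r1 <- ((11 * 2) - tid)       1111
step 8: eval ((12 + tid) != -2)      1111
step 9: r1 <- tid                    1111
step 10: r0 <- tid                    1111

Answer: 11 steps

r0: 0,1,2,3
r1: 0,1,2,3
r3: 0,1,2,3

steps = 11; useful = 32; efficiency = 32/44 = 8/11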